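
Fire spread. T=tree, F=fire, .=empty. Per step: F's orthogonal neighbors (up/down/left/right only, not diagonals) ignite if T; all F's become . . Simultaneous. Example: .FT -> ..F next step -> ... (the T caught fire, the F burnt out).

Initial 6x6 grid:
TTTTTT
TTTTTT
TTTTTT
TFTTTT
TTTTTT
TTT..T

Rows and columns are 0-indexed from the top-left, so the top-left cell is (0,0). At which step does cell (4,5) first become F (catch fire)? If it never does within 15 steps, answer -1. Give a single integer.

Step 1: cell (4,5)='T' (+4 fires, +1 burnt)
Step 2: cell (4,5)='T' (+7 fires, +4 burnt)
Step 3: cell (4,5)='T' (+8 fires, +7 burnt)
Step 4: cell (4,5)='T' (+6 fires, +8 burnt)
Step 5: cell (4,5)='F' (+4 fires, +6 burnt)
  -> target ignites at step 5
Step 6: cell (4,5)='.' (+3 fires, +4 burnt)
Step 7: cell (4,5)='.' (+1 fires, +3 burnt)
Step 8: cell (4,5)='.' (+0 fires, +1 burnt)
  fire out at step 8

5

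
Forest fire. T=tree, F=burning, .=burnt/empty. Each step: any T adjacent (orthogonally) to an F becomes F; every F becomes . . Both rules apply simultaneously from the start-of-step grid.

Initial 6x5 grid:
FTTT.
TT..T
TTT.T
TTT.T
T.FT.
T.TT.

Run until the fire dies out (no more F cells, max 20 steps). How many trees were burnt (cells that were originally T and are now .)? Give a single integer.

Answer: 16

Derivation:
Step 1: +5 fires, +2 burnt (F count now 5)
Step 2: +6 fires, +5 burnt (F count now 6)
Step 3: +3 fires, +6 burnt (F count now 3)
Step 4: +1 fires, +3 burnt (F count now 1)
Step 5: +1 fires, +1 burnt (F count now 1)
Step 6: +0 fires, +1 burnt (F count now 0)
Fire out after step 6
Initially T: 19, now '.': 27
Total burnt (originally-T cells now '.'): 16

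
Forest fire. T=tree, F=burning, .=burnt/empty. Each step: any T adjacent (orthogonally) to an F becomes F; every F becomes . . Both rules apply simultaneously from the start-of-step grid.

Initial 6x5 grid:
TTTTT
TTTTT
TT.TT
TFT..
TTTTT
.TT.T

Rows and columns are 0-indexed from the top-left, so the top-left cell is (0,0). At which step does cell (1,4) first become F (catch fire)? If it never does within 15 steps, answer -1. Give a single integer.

Step 1: cell (1,4)='T' (+4 fires, +1 burnt)
Step 2: cell (1,4)='T' (+5 fires, +4 burnt)
Step 3: cell (1,4)='T' (+5 fires, +5 burnt)
Step 4: cell (1,4)='T' (+4 fires, +5 burnt)
Step 5: cell (1,4)='F' (+4 fires, +4 burnt)
  -> target ignites at step 5
Step 6: cell (1,4)='.' (+2 fires, +4 burnt)
Step 7: cell (1,4)='.' (+0 fires, +2 burnt)
  fire out at step 7

5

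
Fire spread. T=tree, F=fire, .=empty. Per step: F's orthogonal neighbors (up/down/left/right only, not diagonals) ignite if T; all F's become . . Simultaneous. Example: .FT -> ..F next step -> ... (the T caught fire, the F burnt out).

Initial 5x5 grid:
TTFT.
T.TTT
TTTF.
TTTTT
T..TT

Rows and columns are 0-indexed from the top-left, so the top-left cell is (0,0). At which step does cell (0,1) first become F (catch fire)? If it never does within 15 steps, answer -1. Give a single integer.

Step 1: cell (0,1)='F' (+6 fires, +2 burnt)
  -> target ignites at step 1
Step 2: cell (0,1)='.' (+6 fires, +6 burnt)
Step 3: cell (0,1)='.' (+4 fires, +6 burnt)
Step 4: cell (0,1)='.' (+1 fires, +4 burnt)
Step 5: cell (0,1)='.' (+1 fires, +1 burnt)
Step 6: cell (0,1)='.' (+0 fires, +1 burnt)
  fire out at step 6

1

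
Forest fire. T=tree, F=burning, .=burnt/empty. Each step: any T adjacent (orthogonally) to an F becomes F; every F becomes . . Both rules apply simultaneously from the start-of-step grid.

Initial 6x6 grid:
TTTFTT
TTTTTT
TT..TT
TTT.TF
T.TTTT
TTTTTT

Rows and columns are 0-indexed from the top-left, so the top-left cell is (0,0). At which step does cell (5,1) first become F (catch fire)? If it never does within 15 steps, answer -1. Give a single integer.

Step 1: cell (5,1)='T' (+6 fires, +2 burnt)
Step 2: cell (5,1)='T' (+8 fires, +6 burnt)
Step 3: cell (5,1)='T' (+4 fires, +8 burnt)
Step 4: cell (5,1)='T' (+4 fires, +4 burnt)
Step 5: cell (5,1)='T' (+4 fires, +4 burnt)
Step 6: cell (5,1)='F' (+2 fires, +4 burnt)
  -> target ignites at step 6
Step 7: cell (5,1)='.' (+2 fires, +2 burnt)
Step 8: cell (5,1)='.' (+0 fires, +2 burnt)
  fire out at step 8

6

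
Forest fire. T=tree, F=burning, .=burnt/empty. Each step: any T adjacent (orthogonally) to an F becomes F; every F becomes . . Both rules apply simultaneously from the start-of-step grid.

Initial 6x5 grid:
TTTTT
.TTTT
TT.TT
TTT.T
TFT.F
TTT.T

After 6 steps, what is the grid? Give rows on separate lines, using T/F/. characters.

Step 1: 6 trees catch fire, 2 burn out
  TTTTT
  .TTTT
  TT.TT
  TFT.F
  F.F..
  TFT.F
Step 2: 6 trees catch fire, 6 burn out
  TTTTT
  .TTTT
  TF.TF
  F.F..
  .....
  F.F..
Step 3: 4 trees catch fire, 6 burn out
  TTTTT
  .FTTF
  F..F.
  .....
  .....
  .....
Step 4: 4 trees catch fire, 4 burn out
  TFTTF
  ..FF.
  .....
  .....
  .....
  .....
Step 5: 3 trees catch fire, 4 burn out
  F.FF.
  .....
  .....
  .....
  .....
  .....
Step 6: 0 trees catch fire, 3 burn out
  .....
  .....
  .....
  .....
  .....
  .....

.....
.....
.....
.....
.....
.....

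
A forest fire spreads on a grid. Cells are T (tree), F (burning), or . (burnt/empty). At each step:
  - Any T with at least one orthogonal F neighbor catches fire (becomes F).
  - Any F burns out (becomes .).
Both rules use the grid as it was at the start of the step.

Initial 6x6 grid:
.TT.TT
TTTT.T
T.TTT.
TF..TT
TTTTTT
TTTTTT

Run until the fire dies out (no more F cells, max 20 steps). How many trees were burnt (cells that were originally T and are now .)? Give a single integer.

Answer: 25

Derivation:
Step 1: +2 fires, +1 burnt (F count now 2)
Step 2: +4 fires, +2 burnt (F count now 4)
Step 3: +4 fires, +4 burnt (F count now 4)
Step 4: +3 fires, +4 burnt (F count now 3)
Step 5: +5 fires, +3 burnt (F count now 5)
Step 6: +6 fires, +5 burnt (F count now 6)
Step 7: +1 fires, +6 burnt (F count now 1)
Step 8: +0 fires, +1 burnt (F count now 0)
Fire out after step 8
Initially T: 28, now '.': 33
Total burnt (originally-T cells now '.'): 25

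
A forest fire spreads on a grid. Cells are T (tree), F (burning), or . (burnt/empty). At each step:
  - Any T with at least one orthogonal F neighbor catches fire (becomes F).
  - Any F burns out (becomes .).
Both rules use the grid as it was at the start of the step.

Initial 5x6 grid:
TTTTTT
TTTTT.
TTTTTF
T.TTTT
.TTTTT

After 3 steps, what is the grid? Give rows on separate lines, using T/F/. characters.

Step 1: 2 trees catch fire, 1 burn out
  TTTTTT
  TTTTT.
  TTTTF.
  T.TTTF
  .TTTTT
Step 2: 4 trees catch fire, 2 burn out
  TTTTTT
  TTTTF.
  TTTF..
  T.TTF.
  .TTTTF
Step 3: 5 trees catch fire, 4 burn out
  TTTTFT
  TTTF..
  TTF...
  T.TF..
  .TTTF.

TTTTFT
TTTF..
TTF...
T.TF..
.TTTF.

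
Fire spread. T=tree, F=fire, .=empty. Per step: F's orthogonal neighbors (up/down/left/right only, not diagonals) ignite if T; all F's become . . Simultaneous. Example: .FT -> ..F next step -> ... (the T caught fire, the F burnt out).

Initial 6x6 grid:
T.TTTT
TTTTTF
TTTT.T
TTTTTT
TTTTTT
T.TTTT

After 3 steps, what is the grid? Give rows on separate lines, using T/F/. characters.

Step 1: 3 trees catch fire, 1 burn out
  T.TTTF
  TTTTF.
  TTTT.F
  TTTTTT
  TTTTTT
  T.TTTT
Step 2: 3 trees catch fire, 3 burn out
  T.TTF.
  TTTF..
  TTTT..
  TTTTTF
  TTTTTT
  T.TTTT
Step 3: 5 trees catch fire, 3 burn out
  T.TF..
  TTF...
  TTTF..
  TTTTF.
  TTTTTF
  T.TTTT

T.TF..
TTF...
TTTF..
TTTTF.
TTTTTF
T.TTTT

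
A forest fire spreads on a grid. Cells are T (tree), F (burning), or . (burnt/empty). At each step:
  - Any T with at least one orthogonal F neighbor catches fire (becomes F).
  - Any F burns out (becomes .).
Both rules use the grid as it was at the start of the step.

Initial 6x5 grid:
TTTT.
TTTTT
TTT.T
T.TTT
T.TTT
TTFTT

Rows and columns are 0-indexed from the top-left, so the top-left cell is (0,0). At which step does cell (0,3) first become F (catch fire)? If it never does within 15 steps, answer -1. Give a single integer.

Step 1: cell (0,3)='T' (+3 fires, +1 burnt)
Step 2: cell (0,3)='T' (+4 fires, +3 burnt)
Step 3: cell (0,3)='T' (+4 fires, +4 burnt)
Step 4: cell (0,3)='T' (+4 fires, +4 burnt)
Step 5: cell (0,3)='T' (+5 fires, +4 burnt)
Step 6: cell (0,3)='F' (+4 fires, +5 burnt)
  -> target ignites at step 6
Step 7: cell (0,3)='.' (+1 fires, +4 burnt)
Step 8: cell (0,3)='.' (+0 fires, +1 burnt)
  fire out at step 8

6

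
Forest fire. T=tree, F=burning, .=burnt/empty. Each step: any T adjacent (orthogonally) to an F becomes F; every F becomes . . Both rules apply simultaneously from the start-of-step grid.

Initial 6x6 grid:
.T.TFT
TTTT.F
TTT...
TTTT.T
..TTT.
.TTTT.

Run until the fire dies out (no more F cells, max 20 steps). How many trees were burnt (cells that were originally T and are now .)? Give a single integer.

Answer: 21

Derivation:
Step 1: +2 fires, +2 burnt (F count now 2)
Step 2: +1 fires, +2 burnt (F count now 1)
Step 3: +1 fires, +1 burnt (F count now 1)
Step 4: +2 fires, +1 burnt (F count now 2)
Step 5: +4 fires, +2 burnt (F count now 4)
Step 6: +4 fires, +4 burnt (F count now 4)
Step 7: +3 fires, +4 burnt (F count now 3)
Step 8: +3 fires, +3 burnt (F count now 3)
Step 9: +1 fires, +3 burnt (F count now 1)
Step 10: +0 fires, +1 burnt (F count now 0)
Fire out after step 10
Initially T: 22, now '.': 35
Total burnt (originally-T cells now '.'): 21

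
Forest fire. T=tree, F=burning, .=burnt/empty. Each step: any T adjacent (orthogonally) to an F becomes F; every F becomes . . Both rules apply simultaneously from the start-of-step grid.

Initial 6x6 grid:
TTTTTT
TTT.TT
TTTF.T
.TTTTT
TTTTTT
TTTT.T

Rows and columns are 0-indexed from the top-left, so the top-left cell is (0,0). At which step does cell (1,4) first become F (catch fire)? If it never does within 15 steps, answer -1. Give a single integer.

Step 1: cell (1,4)='T' (+2 fires, +1 burnt)
Step 2: cell (1,4)='T' (+5 fires, +2 burnt)
Step 3: cell (1,4)='T' (+8 fires, +5 burnt)
Step 4: cell (1,4)='T' (+7 fires, +8 burnt)
Step 5: cell (1,4)='T' (+6 fires, +7 burnt)
Step 6: cell (1,4)='F' (+3 fires, +6 burnt)
  -> target ignites at step 6
Step 7: cell (1,4)='.' (+0 fires, +3 burnt)
  fire out at step 7

6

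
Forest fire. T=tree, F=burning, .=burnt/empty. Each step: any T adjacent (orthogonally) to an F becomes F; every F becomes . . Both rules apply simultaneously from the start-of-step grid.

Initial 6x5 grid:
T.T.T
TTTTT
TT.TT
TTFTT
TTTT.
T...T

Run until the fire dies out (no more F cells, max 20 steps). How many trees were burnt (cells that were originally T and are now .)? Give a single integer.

Answer: 21

Derivation:
Step 1: +3 fires, +1 burnt (F count now 3)
Step 2: +6 fires, +3 burnt (F count now 6)
Step 3: +5 fires, +6 burnt (F count now 5)
Step 4: +4 fires, +5 burnt (F count now 4)
Step 5: +3 fires, +4 burnt (F count now 3)
Step 6: +0 fires, +3 burnt (F count now 0)
Fire out after step 6
Initially T: 22, now '.': 29
Total burnt (originally-T cells now '.'): 21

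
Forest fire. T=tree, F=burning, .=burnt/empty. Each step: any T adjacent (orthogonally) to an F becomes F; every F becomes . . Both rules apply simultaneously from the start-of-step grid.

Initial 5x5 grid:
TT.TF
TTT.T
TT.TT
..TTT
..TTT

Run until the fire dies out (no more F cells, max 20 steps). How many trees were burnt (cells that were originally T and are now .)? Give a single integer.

Step 1: +2 fires, +1 burnt (F count now 2)
Step 2: +1 fires, +2 burnt (F count now 1)
Step 3: +2 fires, +1 burnt (F count now 2)
Step 4: +2 fires, +2 burnt (F count now 2)
Step 5: +2 fires, +2 burnt (F count now 2)
Step 6: +1 fires, +2 burnt (F count now 1)
Step 7: +0 fires, +1 burnt (F count now 0)
Fire out after step 7
Initially T: 17, now '.': 18
Total burnt (originally-T cells now '.'): 10

Answer: 10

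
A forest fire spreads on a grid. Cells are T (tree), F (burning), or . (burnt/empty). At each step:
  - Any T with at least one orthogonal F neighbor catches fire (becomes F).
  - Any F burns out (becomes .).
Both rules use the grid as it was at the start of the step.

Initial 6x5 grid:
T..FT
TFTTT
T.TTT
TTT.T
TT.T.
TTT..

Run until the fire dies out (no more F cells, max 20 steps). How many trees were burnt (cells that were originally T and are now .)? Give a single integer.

Step 1: +4 fires, +2 burnt (F count now 4)
Step 2: +5 fires, +4 burnt (F count now 5)
Step 3: +3 fires, +5 burnt (F count now 3)
Step 4: +3 fires, +3 burnt (F count now 3)
Step 5: +2 fires, +3 burnt (F count now 2)
Step 6: +1 fires, +2 burnt (F count now 1)
Step 7: +1 fires, +1 burnt (F count now 1)
Step 8: +0 fires, +1 burnt (F count now 0)
Fire out after step 8
Initially T: 20, now '.': 29
Total burnt (originally-T cells now '.'): 19

Answer: 19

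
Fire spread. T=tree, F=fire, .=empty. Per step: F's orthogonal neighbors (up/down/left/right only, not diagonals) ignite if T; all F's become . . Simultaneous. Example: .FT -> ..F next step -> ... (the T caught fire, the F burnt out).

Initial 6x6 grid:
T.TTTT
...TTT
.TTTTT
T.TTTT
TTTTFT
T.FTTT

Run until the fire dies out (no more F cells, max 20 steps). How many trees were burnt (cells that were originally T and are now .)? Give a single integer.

Step 1: +6 fires, +2 burnt (F count now 6)
Step 2: +6 fires, +6 burnt (F count now 6)
Step 3: +5 fires, +6 burnt (F count now 5)
Step 4: +6 fires, +5 burnt (F count now 6)
Step 5: +2 fires, +6 burnt (F count now 2)
Step 6: +1 fires, +2 burnt (F count now 1)
Step 7: +0 fires, +1 burnt (F count now 0)
Fire out after step 7
Initially T: 27, now '.': 35
Total burnt (originally-T cells now '.'): 26

Answer: 26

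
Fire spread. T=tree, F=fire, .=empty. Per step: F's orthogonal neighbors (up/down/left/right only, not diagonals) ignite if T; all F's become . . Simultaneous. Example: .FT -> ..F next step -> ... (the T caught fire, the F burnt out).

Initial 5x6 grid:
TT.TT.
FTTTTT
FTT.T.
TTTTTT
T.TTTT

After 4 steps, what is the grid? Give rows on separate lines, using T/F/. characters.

Step 1: 4 trees catch fire, 2 burn out
  FT.TT.
  .FTTTT
  .FT.T.
  FTTTTT
  T.TTTT
Step 2: 5 trees catch fire, 4 burn out
  .F.TT.
  ..FTTT
  ..F.T.
  .FTTTT
  F.TTTT
Step 3: 2 trees catch fire, 5 burn out
  ...TT.
  ...FTT
  ....T.
  ..FTTT
  ..TTTT
Step 4: 4 trees catch fire, 2 burn out
  ...FT.
  ....FT
  ....T.
  ...FTT
  ..FTTT

...FT.
....FT
....T.
...FTT
..FTTT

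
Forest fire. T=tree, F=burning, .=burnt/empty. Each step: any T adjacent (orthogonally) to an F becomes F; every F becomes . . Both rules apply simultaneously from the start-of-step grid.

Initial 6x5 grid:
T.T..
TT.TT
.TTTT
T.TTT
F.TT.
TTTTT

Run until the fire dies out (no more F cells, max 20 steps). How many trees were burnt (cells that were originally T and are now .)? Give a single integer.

Step 1: +2 fires, +1 burnt (F count now 2)
Step 2: +1 fires, +2 burnt (F count now 1)
Step 3: +1 fires, +1 burnt (F count now 1)
Step 4: +2 fires, +1 burnt (F count now 2)
Step 5: +3 fires, +2 burnt (F count now 3)
Step 6: +2 fires, +3 burnt (F count now 2)
Step 7: +3 fires, +2 burnt (F count now 3)
Step 8: +3 fires, +3 burnt (F count now 3)
Step 9: +2 fires, +3 burnt (F count now 2)
Step 10: +1 fires, +2 burnt (F count now 1)
Step 11: +0 fires, +1 burnt (F count now 0)
Fire out after step 11
Initially T: 21, now '.': 29
Total burnt (originally-T cells now '.'): 20

Answer: 20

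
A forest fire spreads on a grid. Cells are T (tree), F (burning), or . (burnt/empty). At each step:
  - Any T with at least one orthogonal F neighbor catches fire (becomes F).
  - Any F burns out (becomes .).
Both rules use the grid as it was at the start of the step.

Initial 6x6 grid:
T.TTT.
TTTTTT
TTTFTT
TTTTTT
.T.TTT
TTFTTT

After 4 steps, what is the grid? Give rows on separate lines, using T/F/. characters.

Step 1: 6 trees catch fire, 2 burn out
  T.TTT.
  TTTFTT
  TTF.FT
  TTTFTT
  .T.TTT
  TF.FTT
Step 2: 11 trees catch fire, 6 burn out
  T.TFT.
  TTF.FT
  TF...F
  TTF.FT
  .F.FTT
  F...FT
Step 3: 9 trees catch fire, 11 burn out
  T.F.F.
  TF...F
  F.....
  TF...F
  ....FT
  .....F
Step 4: 3 trees catch fire, 9 burn out
  T.....
  F.....
  ......
  F.....
  .....F
  ......

T.....
F.....
......
F.....
.....F
......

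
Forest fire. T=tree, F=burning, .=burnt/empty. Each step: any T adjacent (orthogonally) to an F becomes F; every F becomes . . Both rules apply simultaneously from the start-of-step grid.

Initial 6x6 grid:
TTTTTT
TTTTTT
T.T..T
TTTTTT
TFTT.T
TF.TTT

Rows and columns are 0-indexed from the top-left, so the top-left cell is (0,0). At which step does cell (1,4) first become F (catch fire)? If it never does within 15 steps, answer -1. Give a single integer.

Step 1: cell (1,4)='T' (+4 fires, +2 burnt)
Step 2: cell (1,4)='T' (+3 fires, +4 burnt)
Step 3: cell (1,4)='T' (+4 fires, +3 burnt)
Step 4: cell (1,4)='T' (+4 fires, +4 burnt)
Step 5: cell (1,4)='T' (+6 fires, +4 burnt)
Step 6: cell (1,4)='F' (+5 fires, +6 burnt)
  -> target ignites at step 6
Step 7: cell (1,4)='.' (+2 fires, +5 burnt)
Step 8: cell (1,4)='.' (+1 fires, +2 burnt)
Step 9: cell (1,4)='.' (+0 fires, +1 burnt)
  fire out at step 9

6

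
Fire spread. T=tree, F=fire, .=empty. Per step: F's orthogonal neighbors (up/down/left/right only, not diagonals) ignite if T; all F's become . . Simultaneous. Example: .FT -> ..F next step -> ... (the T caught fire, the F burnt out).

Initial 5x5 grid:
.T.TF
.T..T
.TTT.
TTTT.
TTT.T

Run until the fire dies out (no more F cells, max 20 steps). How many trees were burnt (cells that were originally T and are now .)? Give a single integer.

Answer: 2

Derivation:
Step 1: +2 fires, +1 burnt (F count now 2)
Step 2: +0 fires, +2 burnt (F count now 0)
Fire out after step 2
Initially T: 15, now '.': 12
Total burnt (originally-T cells now '.'): 2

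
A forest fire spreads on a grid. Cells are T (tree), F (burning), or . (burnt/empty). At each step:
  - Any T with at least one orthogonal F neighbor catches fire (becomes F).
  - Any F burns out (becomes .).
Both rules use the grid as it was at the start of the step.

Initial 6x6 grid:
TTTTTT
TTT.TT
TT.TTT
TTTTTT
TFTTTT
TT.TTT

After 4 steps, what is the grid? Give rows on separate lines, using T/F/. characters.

Step 1: 4 trees catch fire, 1 burn out
  TTTTTT
  TTT.TT
  TT.TTT
  TFTTTT
  F.FTTT
  TF.TTT
Step 2: 5 trees catch fire, 4 burn out
  TTTTTT
  TTT.TT
  TF.TTT
  F.FTTT
  ...FTT
  F..TTT
Step 3: 5 trees catch fire, 5 burn out
  TTTTTT
  TFT.TT
  F..TTT
  ...FTT
  ....FT
  ...FTT
Step 4: 7 trees catch fire, 5 burn out
  TFTTTT
  F.F.TT
  ...FTT
  ....FT
  .....F
  ....FT

TFTTTT
F.F.TT
...FTT
....FT
.....F
....FT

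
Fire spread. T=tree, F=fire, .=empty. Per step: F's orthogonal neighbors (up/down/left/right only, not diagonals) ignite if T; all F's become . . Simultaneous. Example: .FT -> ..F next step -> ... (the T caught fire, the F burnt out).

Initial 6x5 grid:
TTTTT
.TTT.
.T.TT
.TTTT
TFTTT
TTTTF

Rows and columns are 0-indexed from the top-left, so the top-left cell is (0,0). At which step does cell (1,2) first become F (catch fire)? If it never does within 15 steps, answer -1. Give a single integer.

Step 1: cell (1,2)='T' (+6 fires, +2 burnt)
Step 2: cell (1,2)='T' (+6 fires, +6 burnt)
Step 3: cell (1,2)='T' (+3 fires, +6 burnt)
Step 4: cell (1,2)='F' (+3 fires, +3 burnt)
  -> target ignites at step 4
Step 5: cell (1,2)='.' (+3 fires, +3 burnt)
Step 6: cell (1,2)='.' (+1 fires, +3 burnt)
Step 7: cell (1,2)='.' (+1 fires, +1 burnt)
Step 8: cell (1,2)='.' (+0 fires, +1 burnt)
  fire out at step 8

4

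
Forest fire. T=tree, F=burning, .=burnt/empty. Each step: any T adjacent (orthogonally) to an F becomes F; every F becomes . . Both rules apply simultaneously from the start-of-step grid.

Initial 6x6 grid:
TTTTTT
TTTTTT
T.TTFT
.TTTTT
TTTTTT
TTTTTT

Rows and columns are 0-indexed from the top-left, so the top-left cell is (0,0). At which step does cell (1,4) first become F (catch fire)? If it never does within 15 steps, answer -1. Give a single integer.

Step 1: cell (1,4)='F' (+4 fires, +1 burnt)
  -> target ignites at step 1
Step 2: cell (1,4)='.' (+7 fires, +4 burnt)
Step 3: cell (1,4)='.' (+7 fires, +7 burnt)
Step 4: cell (1,4)='.' (+6 fires, +7 burnt)
Step 5: cell (1,4)='.' (+4 fires, +6 burnt)
Step 6: cell (1,4)='.' (+4 fires, +4 burnt)
Step 7: cell (1,4)='.' (+1 fires, +4 burnt)
Step 8: cell (1,4)='.' (+0 fires, +1 burnt)
  fire out at step 8

1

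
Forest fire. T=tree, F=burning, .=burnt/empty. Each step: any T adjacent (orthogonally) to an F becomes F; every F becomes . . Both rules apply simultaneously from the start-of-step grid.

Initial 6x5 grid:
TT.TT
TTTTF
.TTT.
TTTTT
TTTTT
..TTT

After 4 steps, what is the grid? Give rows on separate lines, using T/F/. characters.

Step 1: 2 trees catch fire, 1 burn out
  TT.TF
  TTTF.
  .TTT.
  TTTTT
  TTTTT
  ..TTT
Step 2: 3 trees catch fire, 2 burn out
  TT.F.
  TTF..
  .TTF.
  TTTTT
  TTTTT
  ..TTT
Step 3: 3 trees catch fire, 3 burn out
  TT...
  TF...
  .TF..
  TTTFT
  TTTTT
  ..TTT
Step 4: 6 trees catch fire, 3 burn out
  TF...
  F....
  .F...
  TTF.F
  TTTFT
  ..TTT

TF...
F....
.F...
TTF.F
TTTFT
..TTT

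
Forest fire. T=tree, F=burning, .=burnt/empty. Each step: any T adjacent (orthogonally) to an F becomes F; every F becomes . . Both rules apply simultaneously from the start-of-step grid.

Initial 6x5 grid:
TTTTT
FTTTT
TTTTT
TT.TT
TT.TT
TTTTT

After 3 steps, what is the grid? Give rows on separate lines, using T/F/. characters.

Step 1: 3 trees catch fire, 1 burn out
  FTTTT
  .FTTT
  FTTTT
  TT.TT
  TT.TT
  TTTTT
Step 2: 4 trees catch fire, 3 burn out
  .FTTT
  ..FTT
  .FTTT
  FT.TT
  TT.TT
  TTTTT
Step 3: 5 trees catch fire, 4 burn out
  ..FTT
  ...FT
  ..FTT
  .F.TT
  FT.TT
  TTTTT

..FTT
...FT
..FTT
.F.TT
FT.TT
TTTTT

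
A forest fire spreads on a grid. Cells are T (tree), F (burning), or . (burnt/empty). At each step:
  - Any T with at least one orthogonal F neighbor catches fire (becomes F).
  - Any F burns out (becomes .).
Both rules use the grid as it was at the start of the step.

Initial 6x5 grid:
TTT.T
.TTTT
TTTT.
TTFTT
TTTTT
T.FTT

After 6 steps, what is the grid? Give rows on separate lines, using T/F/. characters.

Step 1: 5 trees catch fire, 2 burn out
  TTT.T
  .TTTT
  TTFT.
  TF.FT
  TTFTT
  T..FT
Step 2: 8 trees catch fire, 5 burn out
  TTT.T
  .TFTT
  TF.F.
  F...F
  TF.FT
  T...F
Step 3: 6 trees catch fire, 8 burn out
  TTF.T
  .F.FT
  F....
  .....
  F...F
  T....
Step 4: 3 trees catch fire, 6 burn out
  TF..T
  ....F
  .....
  .....
  .....
  F....
Step 5: 2 trees catch fire, 3 burn out
  F...F
  .....
  .....
  .....
  .....
  .....
Step 6: 0 trees catch fire, 2 burn out
  .....
  .....
  .....
  .....
  .....
  .....

.....
.....
.....
.....
.....
.....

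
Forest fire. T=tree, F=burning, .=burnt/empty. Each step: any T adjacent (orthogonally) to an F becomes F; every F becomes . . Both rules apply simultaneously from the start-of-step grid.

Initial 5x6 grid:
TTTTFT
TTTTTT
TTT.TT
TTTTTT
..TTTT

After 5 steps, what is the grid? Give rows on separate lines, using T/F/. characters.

Step 1: 3 trees catch fire, 1 burn out
  TTTF.F
  TTTTFT
  TTT.TT
  TTTTTT
  ..TTTT
Step 2: 4 trees catch fire, 3 burn out
  TTF...
  TTTF.F
  TTT.FT
  TTTTTT
  ..TTTT
Step 3: 4 trees catch fire, 4 burn out
  TF....
  TTF...
  TTT..F
  TTTTFT
  ..TTTT
Step 4: 6 trees catch fire, 4 burn out
  F.....
  TF....
  TTF...
  TTTF.F
  ..TTFT
Step 5: 5 trees catch fire, 6 burn out
  ......
  F.....
  TF....
  TTF...
  ..TF.F

......
F.....
TF....
TTF...
..TF.F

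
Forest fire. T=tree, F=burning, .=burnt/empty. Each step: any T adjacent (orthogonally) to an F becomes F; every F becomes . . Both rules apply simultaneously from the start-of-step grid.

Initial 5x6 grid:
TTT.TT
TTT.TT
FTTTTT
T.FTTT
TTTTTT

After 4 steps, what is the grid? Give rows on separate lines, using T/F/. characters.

Step 1: 6 trees catch fire, 2 burn out
  TTT.TT
  FTT.TT
  .FFTTT
  F..FTT
  TTFTTT
Step 2: 8 trees catch fire, 6 burn out
  FTT.TT
  .FF.TT
  ...FTT
  ....FT
  FF.FTT
Step 3: 5 trees catch fire, 8 burn out
  .FF.TT
  ....TT
  ....FT
  .....F
  ....FT
Step 4: 3 trees catch fire, 5 burn out
  ....TT
  ....FT
  .....F
  ......
  .....F

....TT
....FT
.....F
......
.....F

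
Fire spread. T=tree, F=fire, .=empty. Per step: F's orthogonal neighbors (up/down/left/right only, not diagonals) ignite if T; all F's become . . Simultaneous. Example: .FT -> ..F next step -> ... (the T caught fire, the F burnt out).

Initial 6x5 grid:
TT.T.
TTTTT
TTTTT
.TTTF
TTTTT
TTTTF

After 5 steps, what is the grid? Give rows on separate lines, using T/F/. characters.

Step 1: 4 trees catch fire, 2 burn out
  TT.T.
  TTTTT
  TTTTF
  .TTF.
  TTTTF
  TTTF.
Step 2: 5 trees catch fire, 4 burn out
  TT.T.
  TTTTF
  TTTF.
  .TF..
  TTTF.
  TTF..
Step 3: 5 trees catch fire, 5 burn out
  TT.T.
  TTTF.
  TTF..
  .F...
  TTF..
  TF...
Step 4: 5 trees catch fire, 5 burn out
  TT.F.
  TTF..
  TF...
  .....
  TF...
  F....
Step 5: 3 trees catch fire, 5 burn out
  TT...
  TF...
  F....
  .....
  F....
  .....

TT...
TF...
F....
.....
F....
.....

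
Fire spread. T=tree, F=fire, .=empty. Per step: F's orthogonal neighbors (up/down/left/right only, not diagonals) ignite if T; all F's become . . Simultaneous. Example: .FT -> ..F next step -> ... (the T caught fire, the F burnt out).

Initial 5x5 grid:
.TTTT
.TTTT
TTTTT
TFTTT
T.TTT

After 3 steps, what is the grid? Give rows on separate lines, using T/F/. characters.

Step 1: 3 trees catch fire, 1 burn out
  .TTTT
  .TTTT
  TFTTT
  F.FTT
  T.TTT
Step 2: 6 trees catch fire, 3 burn out
  .TTTT
  .FTTT
  F.FTT
  ...FT
  F.FTT
Step 3: 5 trees catch fire, 6 burn out
  .FTTT
  ..FTT
  ...FT
  ....F
  ...FT

.FTTT
..FTT
...FT
....F
...FT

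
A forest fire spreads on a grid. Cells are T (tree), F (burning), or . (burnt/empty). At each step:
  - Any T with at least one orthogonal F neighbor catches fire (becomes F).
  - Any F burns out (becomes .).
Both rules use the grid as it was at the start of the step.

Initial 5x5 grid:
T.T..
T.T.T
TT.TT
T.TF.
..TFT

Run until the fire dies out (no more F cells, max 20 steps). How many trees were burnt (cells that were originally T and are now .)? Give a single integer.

Step 1: +4 fires, +2 burnt (F count now 4)
Step 2: +1 fires, +4 burnt (F count now 1)
Step 3: +1 fires, +1 burnt (F count now 1)
Step 4: +0 fires, +1 burnt (F count now 0)
Fire out after step 4
Initially T: 13, now '.': 18
Total burnt (originally-T cells now '.'): 6

Answer: 6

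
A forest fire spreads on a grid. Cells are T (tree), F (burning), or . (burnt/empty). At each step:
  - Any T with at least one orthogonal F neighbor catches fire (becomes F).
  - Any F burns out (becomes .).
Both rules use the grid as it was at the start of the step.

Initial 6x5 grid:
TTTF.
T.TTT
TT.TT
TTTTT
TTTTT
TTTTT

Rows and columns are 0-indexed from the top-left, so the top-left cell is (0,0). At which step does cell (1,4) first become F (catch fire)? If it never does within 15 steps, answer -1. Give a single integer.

Step 1: cell (1,4)='T' (+2 fires, +1 burnt)
Step 2: cell (1,4)='F' (+4 fires, +2 burnt)
  -> target ignites at step 2
Step 3: cell (1,4)='.' (+3 fires, +4 burnt)
Step 4: cell (1,4)='.' (+4 fires, +3 burnt)
Step 5: cell (1,4)='.' (+5 fires, +4 burnt)
Step 6: cell (1,4)='.' (+5 fires, +5 burnt)
Step 7: cell (1,4)='.' (+2 fires, +5 burnt)
Step 8: cell (1,4)='.' (+1 fires, +2 burnt)
Step 9: cell (1,4)='.' (+0 fires, +1 burnt)
  fire out at step 9

2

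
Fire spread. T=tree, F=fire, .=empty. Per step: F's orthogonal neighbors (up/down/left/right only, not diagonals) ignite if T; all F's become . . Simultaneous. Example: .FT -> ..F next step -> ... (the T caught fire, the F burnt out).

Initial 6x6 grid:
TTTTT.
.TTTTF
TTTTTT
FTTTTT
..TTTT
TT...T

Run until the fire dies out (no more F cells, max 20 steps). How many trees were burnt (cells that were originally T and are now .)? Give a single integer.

Answer: 25

Derivation:
Step 1: +4 fires, +2 burnt (F count now 4)
Step 2: +6 fires, +4 burnt (F count now 6)
Step 3: +9 fires, +6 burnt (F count now 9)
Step 4: +5 fires, +9 burnt (F count now 5)
Step 5: +1 fires, +5 burnt (F count now 1)
Step 6: +0 fires, +1 burnt (F count now 0)
Fire out after step 6
Initially T: 27, now '.': 34
Total burnt (originally-T cells now '.'): 25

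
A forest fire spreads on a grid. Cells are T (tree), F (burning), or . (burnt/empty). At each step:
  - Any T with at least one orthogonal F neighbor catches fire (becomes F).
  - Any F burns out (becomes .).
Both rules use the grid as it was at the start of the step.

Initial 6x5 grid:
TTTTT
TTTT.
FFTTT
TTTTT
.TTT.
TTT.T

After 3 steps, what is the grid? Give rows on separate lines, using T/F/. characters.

Step 1: 5 trees catch fire, 2 burn out
  TTTTT
  FFTT.
  ..FTT
  FFTTT
  .TTT.
  TTT.T
Step 2: 6 trees catch fire, 5 burn out
  FFTTT
  ..FT.
  ...FT
  ..FTT
  .FTT.
  TTT.T
Step 3: 6 trees catch fire, 6 burn out
  ..FTT
  ...F.
  ....F
  ...FT
  ..FT.
  TFT.T

..FTT
...F.
....F
...FT
..FT.
TFT.T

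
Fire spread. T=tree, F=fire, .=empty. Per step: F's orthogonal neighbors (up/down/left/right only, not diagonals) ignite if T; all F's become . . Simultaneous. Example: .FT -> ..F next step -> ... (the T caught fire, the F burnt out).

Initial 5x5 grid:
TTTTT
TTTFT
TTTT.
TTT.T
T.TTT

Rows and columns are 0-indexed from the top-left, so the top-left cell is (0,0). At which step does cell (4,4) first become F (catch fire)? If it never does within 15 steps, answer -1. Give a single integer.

Step 1: cell (4,4)='T' (+4 fires, +1 burnt)
Step 2: cell (4,4)='T' (+4 fires, +4 burnt)
Step 3: cell (4,4)='T' (+4 fires, +4 burnt)
Step 4: cell (4,4)='T' (+4 fires, +4 burnt)
Step 5: cell (4,4)='T' (+2 fires, +4 burnt)
Step 6: cell (4,4)='F' (+2 fires, +2 burnt)
  -> target ignites at step 6
Step 7: cell (4,4)='.' (+1 fires, +2 burnt)
Step 8: cell (4,4)='.' (+0 fires, +1 burnt)
  fire out at step 8

6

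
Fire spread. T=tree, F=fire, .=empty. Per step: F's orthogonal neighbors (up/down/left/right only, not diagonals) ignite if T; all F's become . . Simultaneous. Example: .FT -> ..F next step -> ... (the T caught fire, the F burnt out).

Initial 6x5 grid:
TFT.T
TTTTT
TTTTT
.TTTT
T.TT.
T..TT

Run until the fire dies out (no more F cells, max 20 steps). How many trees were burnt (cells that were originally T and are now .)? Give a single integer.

Answer: 21

Derivation:
Step 1: +3 fires, +1 burnt (F count now 3)
Step 2: +3 fires, +3 burnt (F count now 3)
Step 3: +4 fires, +3 burnt (F count now 4)
Step 4: +3 fires, +4 burnt (F count now 3)
Step 5: +4 fires, +3 burnt (F count now 4)
Step 6: +2 fires, +4 burnt (F count now 2)
Step 7: +1 fires, +2 burnt (F count now 1)
Step 8: +1 fires, +1 burnt (F count now 1)
Step 9: +0 fires, +1 burnt (F count now 0)
Fire out after step 9
Initially T: 23, now '.': 28
Total burnt (originally-T cells now '.'): 21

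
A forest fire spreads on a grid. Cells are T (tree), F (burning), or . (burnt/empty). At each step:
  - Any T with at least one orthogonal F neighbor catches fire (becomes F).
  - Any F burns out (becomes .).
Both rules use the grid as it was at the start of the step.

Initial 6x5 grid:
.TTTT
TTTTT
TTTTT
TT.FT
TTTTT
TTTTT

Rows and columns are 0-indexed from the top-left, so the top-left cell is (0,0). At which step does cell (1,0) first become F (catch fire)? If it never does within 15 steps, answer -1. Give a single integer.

Step 1: cell (1,0)='T' (+3 fires, +1 burnt)
Step 2: cell (1,0)='T' (+6 fires, +3 burnt)
Step 3: cell (1,0)='T' (+7 fires, +6 burnt)
Step 4: cell (1,0)='T' (+7 fires, +7 burnt)
Step 5: cell (1,0)='F' (+4 fires, +7 burnt)
  -> target ignites at step 5
Step 6: cell (1,0)='.' (+0 fires, +4 burnt)
  fire out at step 6

5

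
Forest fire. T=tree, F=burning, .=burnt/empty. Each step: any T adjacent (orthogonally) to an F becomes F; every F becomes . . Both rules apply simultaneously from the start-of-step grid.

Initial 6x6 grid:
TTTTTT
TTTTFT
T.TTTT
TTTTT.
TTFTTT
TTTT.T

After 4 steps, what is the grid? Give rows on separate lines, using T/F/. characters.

Step 1: 8 trees catch fire, 2 burn out
  TTTTFT
  TTTF.F
  T.TTFT
  TTFTT.
  TF.FTT
  TTFT.T
Step 2: 13 trees catch fire, 8 burn out
  TTTF.F
  TTF...
  T.FF.F
  TF.FF.
  F...FT
  TF.F.T
Step 3: 5 trees catch fire, 13 burn out
  TTF...
  TF....
  T.....
  F.....
  .....F
  F....T
Step 4: 4 trees catch fire, 5 burn out
  TF....
  F.....
  F.....
  ......
  ......
  .....F

TF....
F.....
F.....
......
......
.....F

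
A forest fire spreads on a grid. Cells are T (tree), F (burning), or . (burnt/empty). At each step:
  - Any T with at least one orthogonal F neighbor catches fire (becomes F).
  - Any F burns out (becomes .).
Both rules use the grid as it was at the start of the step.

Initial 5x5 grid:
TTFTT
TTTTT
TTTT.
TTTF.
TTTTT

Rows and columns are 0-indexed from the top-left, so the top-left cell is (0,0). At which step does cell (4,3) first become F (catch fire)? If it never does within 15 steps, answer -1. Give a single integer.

Step 1: cell (4,3)='F' (+6 fires, +2 burnt)
  -> target ignites at step 1
Step 2: cell (4,3)='.' (+8 fires, +6 burnt)
Step 3: cell (4,3)='.' (+5 fires, +8 burnt)
Step 4: cell (4,3)='.' (+2 fires, +5 burnt)
Step 5: cell (4,3)='.' (+0 fires, +2 burnt)
  fire out at step 5

1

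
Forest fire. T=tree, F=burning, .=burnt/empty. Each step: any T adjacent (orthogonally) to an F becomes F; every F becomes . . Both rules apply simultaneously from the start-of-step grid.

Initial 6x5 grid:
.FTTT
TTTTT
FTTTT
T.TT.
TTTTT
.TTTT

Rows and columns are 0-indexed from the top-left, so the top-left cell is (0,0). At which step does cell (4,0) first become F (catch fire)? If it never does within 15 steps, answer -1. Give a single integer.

Step 1: cell (4,0)='T' (+5 fires, +2 burnt)
Step 2: cell (4,0)='F' (+4 fires, +5 burnt)
  -> target ignites at step 2
Step 3: cell (4,0)='.' (+5 fires, +4 burnt)
Step 4: cell (4,0)='.' (+5 fires, +5 burnt)
Step 5: cell (4,0)='.' (+2 fires, +5 burnt)
Step 6: cell (4,0)='.' (+2 fires, +2 burnt)
Step 7: cell (4,0)='.' (+1 fires, +2 burnt)
Step 8: cell (4,0)='.' (+0 fires, +1 burnt)
  fire out at step 8

2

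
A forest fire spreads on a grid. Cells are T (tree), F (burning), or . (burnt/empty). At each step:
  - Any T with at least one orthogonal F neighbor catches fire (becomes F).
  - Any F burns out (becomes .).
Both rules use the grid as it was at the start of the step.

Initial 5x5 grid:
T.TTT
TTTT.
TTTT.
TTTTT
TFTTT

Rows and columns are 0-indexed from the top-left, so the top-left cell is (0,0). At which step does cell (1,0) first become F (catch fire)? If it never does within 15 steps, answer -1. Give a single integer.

Step 1: cell (1,0)='T' (+3 fires, +1 burnt)
Step 2: cell (1,0)='T' (+4 fires, +3 burnt)
Step 3: cell (1,0)='T' (+5 fires, +4 burnt)
Step 4: cell (1,0)='F' (+4 fires, +5 burnt)
  -> target ignites at step 4
Step 5: cell (1,0)='.' (+3 fires, +4 burnt)
Step 6: cell (1,0)='.' (+1 fires, +3 burnt)
Step 7: cell (1,0)='.' (+1 fires, +1 burnt)
Step 8: cell (1,0)='.' (+0 fires, +1 burnt)
  fire out at step 8

4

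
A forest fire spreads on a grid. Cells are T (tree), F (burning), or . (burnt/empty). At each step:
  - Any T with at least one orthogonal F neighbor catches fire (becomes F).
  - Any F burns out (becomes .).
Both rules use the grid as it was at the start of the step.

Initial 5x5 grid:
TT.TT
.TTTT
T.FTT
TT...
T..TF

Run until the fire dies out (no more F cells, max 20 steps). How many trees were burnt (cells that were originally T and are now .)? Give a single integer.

Step 1: +3 fires, +2 burnt (F count now 3)
Step 2: +3 fires, +3 burnt (F count now 3)
Step 3: +3 fires, +3 burnt (F count now 3)
Step 4: +2 fires, +3 burnt (F count now 2)
Step 5: +0 fires, +2 burnt (F count now 0)
Fire out after step 5
Initially T: 15, now '.': 21
Total burnt (originally-T cells now '.'): 11

Answer: 11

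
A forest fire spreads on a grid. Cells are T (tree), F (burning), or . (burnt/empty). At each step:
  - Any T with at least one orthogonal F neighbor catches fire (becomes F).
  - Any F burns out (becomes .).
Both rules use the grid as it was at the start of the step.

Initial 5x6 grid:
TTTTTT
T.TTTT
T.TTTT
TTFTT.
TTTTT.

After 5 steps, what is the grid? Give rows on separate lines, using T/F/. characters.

Step 1: 4 trees catch fire, 1 burn out
  TTTTTT
  T.TTTT
  T.FTTT
  TF.FT.
  TTFTT.
Step 2: 6 trees catch fire, 4 burn out
  TTTTTT
  T.FTTT
  T..FTT
  F...F.
  TF.FT.
Step 3: 6 trees catch fire, 6 burn out
  TTFTTT
  T..FTT
  F...FT
  ......
  F...F.
Step 4: 5 trees catch fire, 6 burn out
  TF.FTT
  F...FT
  .....F
  ......
  ......
Step 5: 3 trees catch fire, 5 burn out
  F...FT
  .....F
  ......
  ......
  ......

F...FT
.....F
......
......
......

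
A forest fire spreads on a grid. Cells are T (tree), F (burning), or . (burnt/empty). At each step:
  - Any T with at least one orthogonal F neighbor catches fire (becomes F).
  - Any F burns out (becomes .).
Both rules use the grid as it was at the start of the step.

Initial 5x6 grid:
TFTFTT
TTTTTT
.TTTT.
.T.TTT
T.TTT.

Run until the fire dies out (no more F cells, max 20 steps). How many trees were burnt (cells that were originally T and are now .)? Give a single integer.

Step 1: +5 fires, +2 burnt (F count now 5)
Step 2: +6 fires, +5 burnt (F count now 6)
Step 3: +5 fires, +6 burnt (F count now 5)
Step 4: +2 fires, +5 burnt (F count now 2)
Step 5: +3 fires, +2 burnt (F count now 3)
Step 6: +0 fires, +3 burnt (F count now 0)
Fire out after step 6
Initially T: 22, now '.': 29
Total burnt (originally-T cells now '.'): 21

Answer: 21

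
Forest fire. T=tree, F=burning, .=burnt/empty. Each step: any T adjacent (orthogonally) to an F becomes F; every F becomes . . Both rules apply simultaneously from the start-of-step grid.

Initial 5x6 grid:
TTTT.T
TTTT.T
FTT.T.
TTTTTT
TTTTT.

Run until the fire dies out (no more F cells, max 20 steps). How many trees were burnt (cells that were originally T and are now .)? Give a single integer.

Answer: 22

Derivation:
Step 1: +3 fires, +1 burnt (F count now 3)
Step 2: +5 fires, +3 burnt (F count now 5)
Step 3: +4 fires, +5 burnt (F count now 4)
Step 4: +4 fires, +4 burnt (F count now 4)
Step 5: +3 fires, +4 burnt (F count now 3)
Step 6: +3 fires, +3 burnt (F count now 3)
Step 7: +0 fires, +3 burnt (F count now 0)
Fire out after step 7
Initially T: 24, now '.': 28
Total burnt (originally-T cells now '.'): 22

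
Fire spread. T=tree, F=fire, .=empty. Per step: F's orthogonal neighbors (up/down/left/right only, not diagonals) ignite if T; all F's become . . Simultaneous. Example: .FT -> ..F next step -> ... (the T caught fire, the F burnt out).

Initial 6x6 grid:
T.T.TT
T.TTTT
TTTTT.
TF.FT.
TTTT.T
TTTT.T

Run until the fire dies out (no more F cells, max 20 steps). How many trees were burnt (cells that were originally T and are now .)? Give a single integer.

Answer: 24

Derivation:
Step 1: +6 fires, +2 burnt (F count now 6)
Step 2: +8 fires, +6 burnt (F count now 8)
Step 3: +5 fires, +8 burnt (F count now 5)
Step 4: +4 fires, +5 burnt (F count now 4)
Step 5: +1 fires, +4 burnt (F count now 1)
Step 6: +0 fires, +1 burnt (F count now 0)
Fire out after step 6
Initially T: 26, now '.': 34
Total burnt (originally-T cells now '.'): 24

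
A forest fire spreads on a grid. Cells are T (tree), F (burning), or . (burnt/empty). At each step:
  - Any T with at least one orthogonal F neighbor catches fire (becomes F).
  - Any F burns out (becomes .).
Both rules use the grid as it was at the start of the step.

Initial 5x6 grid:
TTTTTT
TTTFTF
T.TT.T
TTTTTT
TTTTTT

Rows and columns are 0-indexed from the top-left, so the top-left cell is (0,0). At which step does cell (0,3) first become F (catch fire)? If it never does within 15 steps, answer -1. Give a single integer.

Step 1: cell (0,3)='F' (+6 fires, +2 burnt)
  -> target ignites at step 1
Step 2: cell (0,3)='.' (+6 fires, +6 burnt)
Step 3: cell (0,3)='.' (+6 fires, +6 burnt)
Step 4: cell (0,3)='.' (+5 fires, +6 burnt)
Step 5: cell (0,3)='.' (+2 fires, +5 burnt)
Step 6: cell (0,3)='.' (+1 fires, +2 burnt)
Step 7: cell (0,3)='.' (+0 fires, +1 burnt)
  fire out at step 7

1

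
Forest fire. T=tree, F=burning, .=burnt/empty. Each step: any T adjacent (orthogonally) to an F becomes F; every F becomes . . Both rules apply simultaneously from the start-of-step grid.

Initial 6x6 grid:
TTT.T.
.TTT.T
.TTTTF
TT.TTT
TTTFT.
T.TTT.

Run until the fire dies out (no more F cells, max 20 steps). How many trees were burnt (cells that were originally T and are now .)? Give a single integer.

Answer: 24

Derivation:
Step 1: +7 fires, +2 burnt (F count now 7)
Step 2: +5 fires, +7 burnt (F count now 5)
Step 3: +4 fires, +5 burnt (F count now 4)
Step 4: +4 fires, +4 burnt (F count now 4)
Step 5: +2 fires, +4 burnt (F count now 2)
Step 6: +1 fires, +2 burnt (F count now 1)
Step 7: +1 fires, +1 burnt (F count now 1)
Step 8: +0 fires, +1 burnt (F count now 0)
Fire out after step 8
Initially T: 25, now '.': 35
Total burnt (originally-T cells now '.'): 24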